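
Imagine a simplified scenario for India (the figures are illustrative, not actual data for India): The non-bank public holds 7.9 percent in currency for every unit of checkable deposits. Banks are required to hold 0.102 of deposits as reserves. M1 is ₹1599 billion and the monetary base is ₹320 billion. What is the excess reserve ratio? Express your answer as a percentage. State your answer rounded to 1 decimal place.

3.5%

Using m = M/MB = 1599/320 = 4.996875. Since m = (1 + c)/(c + rr + e), the denominator satisfies c + rr + e = (1 + c)/m = (1 + 0.079) / 4.996875 ≈ 0.215935.
With c = 0.079 and rr = 0.102, the excess reserve ratio is 0.215935 − 0.079 − 0.102 = 0.034935.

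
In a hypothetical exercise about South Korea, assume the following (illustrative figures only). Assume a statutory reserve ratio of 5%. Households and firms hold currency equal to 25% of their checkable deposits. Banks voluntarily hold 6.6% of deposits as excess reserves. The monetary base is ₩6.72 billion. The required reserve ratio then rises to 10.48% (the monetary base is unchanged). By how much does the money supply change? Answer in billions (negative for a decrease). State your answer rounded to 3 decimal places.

Initially m₁ = (1 + 0.25) / (0.05 + 0.066 + 0.25) ≈ 3.41530, so M₁ = 3.41530 × 6.72 ≈ 22.9508 billion.
After the change m₂ = (1 + 0.25) / (0.1048 + 0.066 + 0.25) ≈ 2.97053, so M₂ = 2.97053 × 6.72 ≈ 19.962 billion.
ΔM = M₂ − M₁ = 19.962 − 22.9508 = -2.9888 billion.

-2.989 billion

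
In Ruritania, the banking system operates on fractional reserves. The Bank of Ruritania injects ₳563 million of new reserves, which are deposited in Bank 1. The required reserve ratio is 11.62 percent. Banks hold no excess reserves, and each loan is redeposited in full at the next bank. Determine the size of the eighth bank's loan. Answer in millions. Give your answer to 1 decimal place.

Each bank lends a fraction (1 − rr) = 0.8838 of the deposit it receives, so Bank 8 receives 563·0.8838^7 and lends 563·0.8838^8 ≈ 209.5754 million.

₳209.6 million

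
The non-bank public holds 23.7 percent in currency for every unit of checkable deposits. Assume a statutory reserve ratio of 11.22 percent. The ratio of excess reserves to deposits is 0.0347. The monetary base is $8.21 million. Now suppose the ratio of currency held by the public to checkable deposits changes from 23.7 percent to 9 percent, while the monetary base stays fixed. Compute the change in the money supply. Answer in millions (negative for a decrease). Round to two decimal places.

$11.32 million

Initially m₁ = (1 + 0.237) / (0.1122 + 0.0347 + 0.237) ≈ 3.2222, so M₁ = 3.2222 × 8.21 ≈ 26.4543 million.
After the change m₂ = (1 + 0.09) / (0.1122 + 0.0347 + 0.09) ≈ 4.6011, so M₂ = 4.6011 × 8.21 ≈ 37.775 million.
ΔM = M₂ − M₁ = 37.775 − 26.4543 = 11.3207 million.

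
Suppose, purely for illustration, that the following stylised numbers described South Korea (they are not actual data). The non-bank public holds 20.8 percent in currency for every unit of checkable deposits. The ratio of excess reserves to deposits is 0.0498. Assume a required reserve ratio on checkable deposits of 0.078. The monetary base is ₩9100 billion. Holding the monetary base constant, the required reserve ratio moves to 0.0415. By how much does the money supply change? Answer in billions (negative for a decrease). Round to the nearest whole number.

Initially m₁ = (1 + 0.208) / (0.078 + 0.0498 + 0.208) ≈ 3.59738, so M₁ = 3.59738 × 9100 = 32736.158 billion.
After the change m₂ = (1 + 0.208) / (0.0415 + 0.0498 + 0.208) ≈ 4.03608, so M₂ = 4.03608 × 9100 = 36728.328 billion.
ΔM = M₂ − M₁ = 36728.328 − 32736.158 = 3992.17 billion.

₩3992 billion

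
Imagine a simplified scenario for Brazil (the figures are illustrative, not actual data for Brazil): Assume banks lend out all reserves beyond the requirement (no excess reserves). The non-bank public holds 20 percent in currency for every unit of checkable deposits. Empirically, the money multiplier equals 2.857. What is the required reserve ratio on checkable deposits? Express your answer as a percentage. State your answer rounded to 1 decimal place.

22.0%

Using m = 2.857. Since m = (1 + c)/(c + rr + e), the denominator satisfies c + rr + e = (1 + c)/m = (1 + 0.2) / 2.857 ≈ 0.420021.
With c = 0.2 and e = 0, the required reserve ratio on checkable deposits is 0.420021 − 0.2 − 0 = 0.220021.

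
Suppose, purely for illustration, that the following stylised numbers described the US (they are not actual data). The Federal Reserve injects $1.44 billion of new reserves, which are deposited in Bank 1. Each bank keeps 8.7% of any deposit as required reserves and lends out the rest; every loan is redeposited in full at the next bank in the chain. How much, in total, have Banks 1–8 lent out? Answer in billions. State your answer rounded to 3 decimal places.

$7.816 billion

Bank i lends (1 − rr)^i of the original deposit: Bank 1 lends 1.44·0.9130 ≈ 1.3147, Bank 2 lends 1.44·0.9130² ≈ 1.2003, and so on.
Summing a geometric series: total = 1.44·[0.9130·(1 − 0.9130^8) / (1 − 0.9130)] ≈ 7.8158 billion.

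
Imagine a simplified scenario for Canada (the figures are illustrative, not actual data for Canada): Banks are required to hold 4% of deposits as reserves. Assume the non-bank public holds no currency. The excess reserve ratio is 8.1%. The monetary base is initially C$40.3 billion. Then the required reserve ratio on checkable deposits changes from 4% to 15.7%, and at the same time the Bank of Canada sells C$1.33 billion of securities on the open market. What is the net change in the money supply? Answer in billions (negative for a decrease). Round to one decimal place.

Before: m₁ = 1 / (0.04 + 0.081) ≈ 8.2645, MB₁ = 40.3, so M₁ = 8.2645 × 40.3 ≈ 333.0593 billion.
After: m₂ = 1 / (0.157 + 0.081) ≈ 4.2017, MB₂ = 40.3 − 1.33 = 38.97, so M₂ = 4.2017 × 38.97 ≈ 163.7402 billion.
ΔM = M₂ − M₁ = 163.7402 − 333.0593 = -169.3191 billion.

-169.3 billion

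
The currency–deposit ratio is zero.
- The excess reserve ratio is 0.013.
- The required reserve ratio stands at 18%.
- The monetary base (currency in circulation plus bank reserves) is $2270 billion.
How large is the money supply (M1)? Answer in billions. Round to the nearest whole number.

$11762 billion

The money multiplier is m = 1 / (rr + e) = 1 / (0.18 + 0.013) ≈ 5.18135.
So M = m × MB = 5.18135 × 2270 = 11761.6645 billion.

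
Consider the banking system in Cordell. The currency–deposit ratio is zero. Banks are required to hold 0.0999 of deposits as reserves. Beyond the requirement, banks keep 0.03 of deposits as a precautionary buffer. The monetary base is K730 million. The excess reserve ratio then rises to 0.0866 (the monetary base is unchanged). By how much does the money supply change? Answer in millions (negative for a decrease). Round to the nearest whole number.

-1705 million

Initially m₁ = 1 / (0.0999 + 0.03) ≈ 7.6982, so M₁ = 7.6982 × 730 = 5619.686 million.
After the change m₂ = 1 / (0.0999 + 0.0866) ≈ 5.3619, so M₂ = 5.3619 × 730 = 3914.187 million.
ΔM = M₂ − M₁ = 3914.187 − 5619.686 = -1705.499 million.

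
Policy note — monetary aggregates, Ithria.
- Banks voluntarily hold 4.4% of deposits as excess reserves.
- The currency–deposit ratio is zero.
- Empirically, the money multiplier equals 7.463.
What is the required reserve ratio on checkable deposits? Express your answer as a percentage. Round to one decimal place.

9.0%

Using m = 7.463. Since m = (1 + c)/(c + rr + e), the denominator satisfies c + rr + e = (1 + c)/m = (1 + 0) / 7.463 ≈ 0.133994.
With c = 0 and e = 0.044, the required reserve ratio on checkable deposits is 0.133994 − 0 − 0.044 = 0.089994.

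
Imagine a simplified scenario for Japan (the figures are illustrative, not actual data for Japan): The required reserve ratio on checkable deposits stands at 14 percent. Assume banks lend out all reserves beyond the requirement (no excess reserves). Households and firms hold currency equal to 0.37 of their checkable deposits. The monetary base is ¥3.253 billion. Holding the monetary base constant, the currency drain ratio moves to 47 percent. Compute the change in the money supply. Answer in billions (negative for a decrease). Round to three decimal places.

-0.899 billion

Initially m₁ = (1 + 0.37) / (0.14 + 0.37) ≈ 2.68627, so M₁ = 2.68627 × 3.253 ≈ 8.7384 billion.
After the change m₂ = (1 + 0.47) / (0.14 + 0.47) ≈ 2.40984, so M₂ = 2.40984 × 3.253 ≈ 7.8392 billion.
ΔM = M₂ − M₁ = 7.8392 − 8.7384 = -0.8992 billion.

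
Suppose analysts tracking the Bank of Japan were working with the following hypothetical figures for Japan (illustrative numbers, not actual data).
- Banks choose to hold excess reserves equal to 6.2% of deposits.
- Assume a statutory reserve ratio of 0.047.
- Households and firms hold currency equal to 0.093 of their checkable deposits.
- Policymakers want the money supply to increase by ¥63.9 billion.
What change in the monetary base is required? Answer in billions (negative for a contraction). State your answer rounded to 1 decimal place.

The money multiplier is m = (1 + c) / (rr + e + c) = (1 + 0.093) / (0.047 + 0.062 + 0.093) ≈ 5.4109.
ΔMB = ΔM / m = (+63.9) / 5.4109 ≈ 11.8095 billion.

¥11.8 billion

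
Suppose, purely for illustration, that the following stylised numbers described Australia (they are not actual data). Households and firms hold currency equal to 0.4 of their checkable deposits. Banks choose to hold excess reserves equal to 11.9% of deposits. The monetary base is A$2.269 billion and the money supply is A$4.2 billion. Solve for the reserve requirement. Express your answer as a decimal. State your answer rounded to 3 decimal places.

Using m = M/MB = 4.2/2.269 ≈ 1.851036. Since m = (1 + c)/(c + rr + e), the denominator satisfies c + rr + e = (1 + c)/m = (1 + 0.4) / 1.851036 ≈ 0.756333.
With c = 0.4 and e = 0.119, the reserve requirement is 0.756333 − 0.4 − 0.119 = 0.237333.

0.237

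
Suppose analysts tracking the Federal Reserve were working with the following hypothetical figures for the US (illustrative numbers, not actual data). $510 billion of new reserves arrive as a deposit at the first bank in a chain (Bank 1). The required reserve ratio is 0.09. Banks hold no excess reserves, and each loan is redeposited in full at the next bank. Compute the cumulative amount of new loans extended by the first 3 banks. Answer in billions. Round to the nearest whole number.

$1271 billion

Bank i lends (1 − rr)^i of the original deposit: Bank 1 lends 510·0.9100 = 464.1000, Bank 2 lends 510·0.9100² = 422.3310, and so on.
Summing a geometric series: total = 510·[0.9100·(1 − 0.9100^3) / (1 − 0.9100)] ≈ 1270.7522 billion.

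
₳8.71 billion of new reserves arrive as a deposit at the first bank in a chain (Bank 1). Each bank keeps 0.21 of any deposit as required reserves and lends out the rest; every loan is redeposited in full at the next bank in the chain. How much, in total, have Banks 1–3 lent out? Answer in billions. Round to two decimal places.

Bank i lends (1 − rr)^i of the original deposit: Bank 1 lends 8.71·0.7900 = 6.8809, Bank 2 lends 8.71·0.7900² ≈ 5.4359, and so on.
Summing a geometric series: total = 8.71·[0.7900·(1 − 0.7900^3) / (1 − 0.7900)] ≈ 16.6112 billion.

₳16.61 billion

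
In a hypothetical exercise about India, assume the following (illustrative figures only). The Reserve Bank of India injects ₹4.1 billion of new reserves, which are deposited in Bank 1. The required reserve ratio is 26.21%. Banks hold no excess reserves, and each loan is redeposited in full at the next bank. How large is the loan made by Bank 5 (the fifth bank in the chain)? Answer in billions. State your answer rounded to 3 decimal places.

₹0.897 billion

Each bank lends a fraction (1 − rr) = 0.7379 of the deposit it receives, so Bank 5 receives 4.1·0.7379^4 and lends 4.1·0.7379^5 ≈ 0.8970 billion.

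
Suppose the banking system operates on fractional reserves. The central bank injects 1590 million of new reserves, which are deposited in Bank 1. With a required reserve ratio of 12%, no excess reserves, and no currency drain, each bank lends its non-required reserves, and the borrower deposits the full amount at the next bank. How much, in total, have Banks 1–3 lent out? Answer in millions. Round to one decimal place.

Bank i lends (1 − rr)^i of the original deposit: Bank 1 lends 1590·0.8800 = 1399.2000, Bank 2 lends 1590·0.8800² = 1231.2960, and so on.
Summing a geometric series: total = 1590·[0.8800·(1 − 0.8800^3) / (1 − 0.8800)] ≈ 3714.0365 million.

3714.0 million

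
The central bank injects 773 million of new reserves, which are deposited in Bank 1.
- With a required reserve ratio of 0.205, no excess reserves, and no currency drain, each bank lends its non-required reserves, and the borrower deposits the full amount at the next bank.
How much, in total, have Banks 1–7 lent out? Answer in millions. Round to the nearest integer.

Bank i lends (1 − rr)^i of the original deposit: Bank 1 lends 773·0.7950 = 614.5350, Bank 2 lends 773·0.7950² ≈ 488.5553, and so on.
Summing a geometric series: total = 773·[0.7950·(1 − 0.7950^7) / (1 − 0.7950)] ≈ 2396.0557 million.

2396 million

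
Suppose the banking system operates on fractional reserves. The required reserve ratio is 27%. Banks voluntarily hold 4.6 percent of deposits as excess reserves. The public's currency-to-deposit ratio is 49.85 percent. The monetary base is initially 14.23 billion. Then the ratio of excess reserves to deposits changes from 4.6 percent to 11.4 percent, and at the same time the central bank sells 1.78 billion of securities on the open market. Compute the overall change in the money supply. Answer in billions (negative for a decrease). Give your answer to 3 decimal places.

-5.040 billion

Before: m₁ = (1 + 0.4985) / (0.27 + 0.046 + 0.4985) ≈ 1.839779, MB₁ = 14.23, so M₁ = 1.839779 × 14.23 ≈ 26.1801 billion.
After: m₂ = (1 + 0.4985) / (0.27 + 0.114 + 0.4985) ≈ 1.698017, MB₂ = 14.23 − 1.78 = 12.45, so M₂ = 1.698017 × 12.45 ≈ 21.1403 billion.
ΔM = M₂ − M₁ = 21.1403 − 26.1801 = -5.0398 billion.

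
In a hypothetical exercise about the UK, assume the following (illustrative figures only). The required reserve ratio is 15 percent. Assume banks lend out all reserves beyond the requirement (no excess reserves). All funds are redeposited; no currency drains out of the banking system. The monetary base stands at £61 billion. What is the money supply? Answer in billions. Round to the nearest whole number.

With no currency drain or excess reserves, the money multiplier is m = 1/rr = 1/0.15 ≈ 6.6667.
Money supply M = m × MB = 6.6667 × 61 = 406.6687 billion.

£407 billion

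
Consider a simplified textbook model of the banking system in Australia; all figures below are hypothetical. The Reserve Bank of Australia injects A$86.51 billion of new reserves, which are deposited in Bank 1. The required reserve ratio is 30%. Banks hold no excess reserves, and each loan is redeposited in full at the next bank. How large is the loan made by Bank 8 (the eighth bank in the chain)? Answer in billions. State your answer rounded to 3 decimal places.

A$4.987 billion

Each bank lends a fraction (1 − rr) = 0.7000 of the deposit it receives, so Bank 8 receives 86.51·0.7000^7 and lends 86.51·0.7000^8 ≈ 4.9871 billion.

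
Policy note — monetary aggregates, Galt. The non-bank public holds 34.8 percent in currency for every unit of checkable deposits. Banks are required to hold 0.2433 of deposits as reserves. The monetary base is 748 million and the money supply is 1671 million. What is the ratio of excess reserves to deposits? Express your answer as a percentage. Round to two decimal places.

1.21%

Using m = M/MB = 1671/748 ≈ 2.233957. Since m = (1 + c)/(c + rr + e), the denominator satisfies c + rr + e = (1 + c)/m = (1 + 0.348) / 2.233957 ≈ 0.603414.
With c = 0.348 and rr = 0.2433, the ratio of excess reserves to deposits is 0.603414 − 0.348 − 0.2433 = 0.012114.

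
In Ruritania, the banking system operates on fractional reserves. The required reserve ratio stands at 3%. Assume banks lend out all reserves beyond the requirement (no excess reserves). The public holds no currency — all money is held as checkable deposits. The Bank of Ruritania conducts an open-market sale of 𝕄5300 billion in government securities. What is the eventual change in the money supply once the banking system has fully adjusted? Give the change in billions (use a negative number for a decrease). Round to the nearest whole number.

-176667 billion

The simple money multiplier is m = 1/rr = 1/0.03 ≈ 33.33333.
An open-market sale reduces the monetary base by 5300 billion, so ΔM = m × ΔMB = 33.33333 × (−5300) = -176666.649 billion.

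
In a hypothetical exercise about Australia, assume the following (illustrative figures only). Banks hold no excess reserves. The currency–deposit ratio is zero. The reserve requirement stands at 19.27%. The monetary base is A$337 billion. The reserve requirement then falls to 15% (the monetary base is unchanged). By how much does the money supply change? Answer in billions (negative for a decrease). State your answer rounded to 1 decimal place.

Initially m₁ = 1 / (0.1927) ≈ 5.18941, so M₁ = 5.18941 × 337 ≈ 1748.8312 billion.
After the change m₂ = 1 / (0.15) ≈ 6.66667, so M₂ = 6.66667 × 337 ≈ 2246.6678 billion.
ΔM = M₂ − M₁ = 2246.6678 − 1748.8312 = 497.8366 billion.

A$497.8 billion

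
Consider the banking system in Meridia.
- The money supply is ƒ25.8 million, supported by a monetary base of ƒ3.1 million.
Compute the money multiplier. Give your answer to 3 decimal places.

The money multiplier is m = M / MB = 25.8 / 3.1 ≈ 8.32258.

8.323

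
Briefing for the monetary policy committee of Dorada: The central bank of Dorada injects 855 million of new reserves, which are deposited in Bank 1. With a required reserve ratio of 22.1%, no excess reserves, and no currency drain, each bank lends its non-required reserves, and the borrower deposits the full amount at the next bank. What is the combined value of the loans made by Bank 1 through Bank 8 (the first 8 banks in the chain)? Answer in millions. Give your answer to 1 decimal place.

Bank i lends (1 − rr)^i of the original deposit: Bank 1 lends 855·0.7790 = 666.0450, Bank 2 lends 855·0.7790² ≈ 518.8491, and so on.
Summing a geometric series: total = 855·[0.7790·(1 − 0.7790^8) / (1 − 0.7790)] ≈ 2605.0723 million.

2605.1 million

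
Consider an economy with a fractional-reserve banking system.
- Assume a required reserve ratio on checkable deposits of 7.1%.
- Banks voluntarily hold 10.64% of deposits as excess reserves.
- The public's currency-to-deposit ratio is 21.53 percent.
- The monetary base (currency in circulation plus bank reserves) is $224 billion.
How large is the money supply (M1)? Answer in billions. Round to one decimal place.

$693.2 billion

The money multiplier is m = (1 + c) / (rr + e + c) = (1 + 0.2153) / (0.071 + 0.1064 + 0.2153) ≈ 3.09473.
So M = m × MB = 3.09473 × 224 ≈ 693.2195 billion.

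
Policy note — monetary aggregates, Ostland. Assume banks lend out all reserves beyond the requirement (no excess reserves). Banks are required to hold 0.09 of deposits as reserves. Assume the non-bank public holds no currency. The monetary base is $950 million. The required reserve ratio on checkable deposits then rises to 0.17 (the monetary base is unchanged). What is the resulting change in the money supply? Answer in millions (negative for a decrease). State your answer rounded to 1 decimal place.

-4967.3 million

Initially m₁ = 1 / (0.09) ≈ 11.11111, so M₁ = 11.11111 × 950 = 10555.5545 million.
After the change m₂ = 1 / (0.17) ≈ 5.88235, so M₂ = 5.88235 × 950 = 5588.2325 million.
ΔM = M₂ − M₁ = 5588.2325 − 10555.5545 = -4967.322 million.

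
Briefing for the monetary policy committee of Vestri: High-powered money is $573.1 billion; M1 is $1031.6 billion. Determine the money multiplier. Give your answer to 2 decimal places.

The money multiplier is m = M / MB = 1031.6 / 573.1 ≈ 1.80003.

1.80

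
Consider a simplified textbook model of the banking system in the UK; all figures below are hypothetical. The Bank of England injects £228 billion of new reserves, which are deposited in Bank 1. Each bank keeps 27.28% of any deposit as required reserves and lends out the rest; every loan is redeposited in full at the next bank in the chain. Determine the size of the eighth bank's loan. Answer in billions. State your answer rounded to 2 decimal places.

£17.83 billion

Each bank lends a fraction (1 − rr) = 0.7272 of the deposit it receives, so Bank 8 receives 228·0.7272^7 and lends 228·0.7272^8 ≈ 17.8306 billion.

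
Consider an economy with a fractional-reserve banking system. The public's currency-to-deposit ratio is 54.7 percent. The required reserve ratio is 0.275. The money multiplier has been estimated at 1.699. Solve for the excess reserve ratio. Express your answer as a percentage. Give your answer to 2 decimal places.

Using m = 1.699. Since m = (1 + c)/(c + rr + e), the denominator satisfies c + rr + e = (1 + c)/m = (1 + 0.547) / 1.699 ≈ 0.910536.
With c = 0.547 and rr = 0.275, the excess reserve ratio is 0.910536 − 0.547 − 0.275 = 0.088536.

8.85%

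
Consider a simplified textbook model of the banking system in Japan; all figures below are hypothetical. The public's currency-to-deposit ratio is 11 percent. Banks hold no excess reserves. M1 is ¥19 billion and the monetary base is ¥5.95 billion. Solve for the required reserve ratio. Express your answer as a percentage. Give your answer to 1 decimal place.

Using m = M/MB = 19/5.95 ≈ 3.193277. Since m = (1 + c)/(c + rr + e), the denominator satisfies c + rr + e = (1 + c)/m = (1 + 0.11) / 3.193277 ≈ 0.347605.
With c = 0.11 and e = 0, the required reserve ratio is 0.347605 − 0.11 − 0 = 0.237605.

23.8%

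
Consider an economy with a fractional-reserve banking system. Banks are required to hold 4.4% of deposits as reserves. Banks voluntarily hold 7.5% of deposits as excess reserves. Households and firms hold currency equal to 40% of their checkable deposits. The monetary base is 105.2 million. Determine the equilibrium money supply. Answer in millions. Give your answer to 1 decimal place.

The money multiplier is m = (1 + c) / (rr + e + c) = (1 + 0.4) / (0.044 + 0.075 + 0.4) ≈ 2.69750.
So M = m × MB = 2.69750 × 105.2 = 283.777 million.

283.8 million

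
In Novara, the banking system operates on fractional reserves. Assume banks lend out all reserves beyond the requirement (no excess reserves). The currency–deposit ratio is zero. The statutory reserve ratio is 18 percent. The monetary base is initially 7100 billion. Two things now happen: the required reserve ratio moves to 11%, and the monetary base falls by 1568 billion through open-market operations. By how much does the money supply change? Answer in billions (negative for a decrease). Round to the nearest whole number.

Before: m₁ = 1 / (0.18) ≈ 5.55556, MB₁ = 7100, so M₁ = 5.55556 × 7100 = 39444.476 billion.
After: m₂ = 1 / (0.11) ≈ 9.09091, MB₂ = 7100 − 1568 = 5532, so M₂ = 9.09091 × 5532 ≈ 50290.9141 billion.
ΔM = M₂ − M₁ = 50290.9141 − 39444.476 = 10846.4381 billion.

10846 billion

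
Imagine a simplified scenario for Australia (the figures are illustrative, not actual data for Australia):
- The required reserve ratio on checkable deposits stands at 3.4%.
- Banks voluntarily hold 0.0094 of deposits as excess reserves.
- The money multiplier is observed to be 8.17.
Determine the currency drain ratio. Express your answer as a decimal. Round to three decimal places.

0.090

Using m = 8.17. From m = (1 + c)/(c + rr + e), rearranging gives 1 + c = m·(c + rr + e), so c·(1 − m) = m·(rr + e) − 1.
Hence c = [m·(rr + e) − 1]/(1 − m) = [8.17 × (0.034 + 0.0094) − 1] / (1 − 8.17) ≈ 0.090017.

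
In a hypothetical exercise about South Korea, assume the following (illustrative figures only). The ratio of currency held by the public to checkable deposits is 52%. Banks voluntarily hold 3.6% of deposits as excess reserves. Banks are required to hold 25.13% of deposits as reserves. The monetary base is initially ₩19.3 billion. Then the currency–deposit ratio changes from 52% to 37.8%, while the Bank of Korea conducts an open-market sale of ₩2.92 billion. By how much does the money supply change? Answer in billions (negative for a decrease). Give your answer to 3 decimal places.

Before: m₁ = (1 + 0.52) / (0.2513 + 0.036 + 0.52) ≈ 1.882819, MB₁ = 19.3, so M₁ = 1.882819 × 19.3 ≈ 36.3384 billion.
After: m₂ = (1 + 0.378) / (0.2513 + 0.036 + 0.378) ≈ 2.071246, MB₂ = 19.3 − 2.92 = 16.38, so M₂ = 2.071246 × 16.38 ≈ 33.927 billion.
ΔM = M₂ − M₁ = 33.927 − 36.3384 = -2.4114 billion.

-2.411 billion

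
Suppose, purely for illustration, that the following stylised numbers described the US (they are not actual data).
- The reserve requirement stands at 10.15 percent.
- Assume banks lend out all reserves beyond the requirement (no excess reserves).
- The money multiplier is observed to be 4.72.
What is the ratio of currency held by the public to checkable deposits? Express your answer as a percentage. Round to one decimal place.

Using m = 4.72. From m = (1 + c)/(c + rr + e), rearranging gives 1 + c = m·(c + rr + e), so c·(1 − m) = m·(rr + e) − 1.
Hence c = [m·(rr + e) − 1]/(1 − m) = [4.72 × (0.1015 + 0) − 1] / (1 − 4.72) ≈ 0.140032.

14.0%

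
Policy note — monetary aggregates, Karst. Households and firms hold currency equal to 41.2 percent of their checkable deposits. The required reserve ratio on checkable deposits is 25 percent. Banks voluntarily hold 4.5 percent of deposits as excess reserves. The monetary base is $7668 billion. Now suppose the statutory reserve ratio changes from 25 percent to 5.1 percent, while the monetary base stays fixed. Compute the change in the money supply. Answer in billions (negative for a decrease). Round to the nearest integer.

Initially m₁ = (1 + 0.412) / (0.25 + 0.045 + 0.412) ≈ 1.99717, so M₁ = 1.99717 × 7668 ≈ 15314.2996 billion.
After the change m₂ = (1 + 0.412) / (0.051 + 0.045 + 0.412) ≈ 2.77953, so M₂ = 2.77953 × 7668 ≈ 21313.436 billion.
ΔM = M₂ − M₁ = 21313.436 − 15314.2996 = 5999.1364 billion.

$5999 billion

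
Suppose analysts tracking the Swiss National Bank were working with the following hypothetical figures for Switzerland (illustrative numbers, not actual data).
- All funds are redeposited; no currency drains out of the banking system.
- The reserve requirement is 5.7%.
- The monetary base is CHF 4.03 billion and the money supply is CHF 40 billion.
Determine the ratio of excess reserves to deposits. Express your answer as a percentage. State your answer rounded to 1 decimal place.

Using m = M/MB = 40/4.03 ≈ 9.925558. Since m = (1 + c)/(c + rr + e), the denominator satisfies c + rr + e = (1 + c)/m = (1 + 0) / 9.925558 ≈ 0.100750.
With c = 0 and rr = 0.057, the ratio of excess reserves to deposits is 0.100750 − 0 − 0.057 = 0.04375.

4.4%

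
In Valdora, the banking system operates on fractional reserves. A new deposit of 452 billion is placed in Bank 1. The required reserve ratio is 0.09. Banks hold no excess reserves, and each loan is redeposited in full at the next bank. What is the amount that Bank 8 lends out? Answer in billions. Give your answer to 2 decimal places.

Each bank lends a fraction (1 − rr) = 0.9100 of the deposit it receives, so Bank 8 receives 452·0.9100^7 and lends 452·0.9100^8 ≈ 212.5541 billion.

212.55 billion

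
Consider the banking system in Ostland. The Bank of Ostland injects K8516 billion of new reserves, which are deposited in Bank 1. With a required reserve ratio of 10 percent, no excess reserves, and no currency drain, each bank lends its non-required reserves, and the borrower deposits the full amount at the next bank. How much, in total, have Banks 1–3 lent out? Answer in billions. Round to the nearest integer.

Bank i lends (1 − rr)^i of the original deposit: Bank 1 lends 8516·0.9000 = 7664.4000, Bank 2 lends 8516·0.9000² = 6897.9600, and so on.
Summing a geometric series: total = 8516·[0.9000·(1 − 0.9000^3) / (1 − 0.9000)] = 20770.5240 billion.

K20771 billion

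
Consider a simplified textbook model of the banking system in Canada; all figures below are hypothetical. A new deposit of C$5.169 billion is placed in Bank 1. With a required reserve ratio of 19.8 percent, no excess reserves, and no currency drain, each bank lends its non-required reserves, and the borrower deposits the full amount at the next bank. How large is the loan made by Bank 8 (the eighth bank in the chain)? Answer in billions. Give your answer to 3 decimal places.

Each bank lends a fraction (1 − rr) = 0.8020 of the deposit it receives, so Bank 8 receives 5.169·0.8020^7 and lends 5.169·0.8020^8 ≈ 0.8847 billion.

C$0.885 billion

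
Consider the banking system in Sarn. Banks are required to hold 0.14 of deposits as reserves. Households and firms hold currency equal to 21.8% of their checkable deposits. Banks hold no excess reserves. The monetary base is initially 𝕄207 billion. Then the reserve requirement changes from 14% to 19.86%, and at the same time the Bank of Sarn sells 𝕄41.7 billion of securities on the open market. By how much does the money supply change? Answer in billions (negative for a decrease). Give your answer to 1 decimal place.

Before: m₁ = (1 + 0.218) / (0.14 + 0.218) ≈ 3.40223, MB₁ = 207, so M₁ = 3.40223 × 207 ≈ 704.2616 billion.
After: m₂ = (1 + 0.218) / (0.1986 + 0.218) ≈ 2.92367, MB₂ = 207 − 41.7 = 165.3, so M₂ = 2.92367 × 165.3 ≈ 483.2827 billion.
ΔM = M₂ − M₁ = 483.2827 − 704.2616 = -220.9789 billion.

-221.0 billion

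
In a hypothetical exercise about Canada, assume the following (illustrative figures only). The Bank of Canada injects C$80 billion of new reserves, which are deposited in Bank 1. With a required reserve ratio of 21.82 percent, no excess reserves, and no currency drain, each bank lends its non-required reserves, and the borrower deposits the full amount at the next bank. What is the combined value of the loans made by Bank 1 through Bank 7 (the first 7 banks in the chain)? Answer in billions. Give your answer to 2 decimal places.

Bank i lends (1 − rr)^i of the original deposit: Bank 1 lends 80·0.7818 = 62.5440, Bank 2 lends 80·0.7818² ≈ 48.8969, and so on.
Summing a geometric series: total = 80·[0.7818·(1 − 0.7818^7) / (1 − 0.7818)] ≈ 235.4679 billion.

C$235.47 billion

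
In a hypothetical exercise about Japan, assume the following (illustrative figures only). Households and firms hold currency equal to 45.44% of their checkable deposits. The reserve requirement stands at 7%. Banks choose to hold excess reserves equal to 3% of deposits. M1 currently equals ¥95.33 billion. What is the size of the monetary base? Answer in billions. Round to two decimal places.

The money multiplier is m = (1 + c) / (rr + e + c) = (1 + 0.4544) / (0.07 + 0.03 + 0.4544) ≈ 2.62338.
MB = M / m = 95.33 / 2.62338 ≈ 36.3386 billion.

¥36.34 billion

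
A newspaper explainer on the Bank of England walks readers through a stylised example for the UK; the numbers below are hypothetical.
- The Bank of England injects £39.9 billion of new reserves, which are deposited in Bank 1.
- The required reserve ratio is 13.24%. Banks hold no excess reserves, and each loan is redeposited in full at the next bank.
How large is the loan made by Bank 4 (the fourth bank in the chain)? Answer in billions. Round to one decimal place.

Each bank lends a fraction (1 − rr) = 0.8676 of the deposit it receives, so Bank 4 receives 39.9·0.8676^3 and lends 39.9·0.8676^4 ≈ 22.6074 billion.

£22.6 billion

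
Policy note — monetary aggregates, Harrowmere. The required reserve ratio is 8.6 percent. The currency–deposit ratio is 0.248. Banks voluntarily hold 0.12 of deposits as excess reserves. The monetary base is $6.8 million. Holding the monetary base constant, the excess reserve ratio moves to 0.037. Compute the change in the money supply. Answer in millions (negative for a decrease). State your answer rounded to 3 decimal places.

$4.182 million

Initially m₁ = (1 + 0.248) / (0.086 + 0.12 + 0.248) ≈ 2.74890, so M₁ = 2.74890 × 6.8 ≈ 18.6925 million.
After the change m₂ = (1 + 0.248) / (0.086 + 0.037 + 0.248) ≈ 3.36388, so M₂ = 3.36388 × 6.8 ≈ 22.8744 million.
ΔM = M₂ − M₁ = 22.8744 − 18.6925 = 4.1819 million.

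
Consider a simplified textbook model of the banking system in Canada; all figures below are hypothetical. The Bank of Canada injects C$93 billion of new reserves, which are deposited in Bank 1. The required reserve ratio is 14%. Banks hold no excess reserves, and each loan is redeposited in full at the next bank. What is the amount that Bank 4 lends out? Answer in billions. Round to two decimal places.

Each bank lends a fraction (1 − rr) = 0.8600 of the deposit it receives, so Bank 4 receives 93·0.8600^3 and lends 93·0.8600^4 ≈ 50.8718 billion.

C$50.87 billion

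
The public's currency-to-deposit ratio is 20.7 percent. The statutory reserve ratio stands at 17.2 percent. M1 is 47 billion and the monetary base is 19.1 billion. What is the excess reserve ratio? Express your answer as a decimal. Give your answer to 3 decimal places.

0.112

Using m = M/MB = 47/19.1 ≈ 2.460733. Since m = (1 + c)/(c + rr + e), the denominator satisfies c + rr + e = (1 + c)/m = (1 + 0.207) / 2.460733 ≈ 0.490504.
With c = 0.207 and rr = 0.172, the excess reserve ratio is 0.490504 − 0.207 − 0.172 = 0.111504.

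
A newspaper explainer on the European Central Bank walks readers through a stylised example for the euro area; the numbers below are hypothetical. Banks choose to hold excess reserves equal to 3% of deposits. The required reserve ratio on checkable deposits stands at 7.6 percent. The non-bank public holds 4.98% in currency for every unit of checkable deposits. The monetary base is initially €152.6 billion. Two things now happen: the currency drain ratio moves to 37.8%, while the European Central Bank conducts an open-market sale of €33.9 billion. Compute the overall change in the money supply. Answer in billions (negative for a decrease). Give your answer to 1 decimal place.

Before: m₁ = (1 + 0.0498) / (0.076 + 0.03 + 0.0498) ≈ 6.73813, MB₁ = 152.6, so M₁ = 6.73813 × 152.6 ≈ 1028.2386 billion.
After: m₂ = (1 + 0.378) / (0.076 + 0.03 + 0.378) ≈ 2.84711, MB₂ = 152.6 − 33.9 = 118.7, so M₂ = 2.84711 × 118.7 ≈ 337.952 billion.
ΔM = M₂ − M₁ = 337.952 − 1028.2386 = -690.2866 billion.

-690.3 billion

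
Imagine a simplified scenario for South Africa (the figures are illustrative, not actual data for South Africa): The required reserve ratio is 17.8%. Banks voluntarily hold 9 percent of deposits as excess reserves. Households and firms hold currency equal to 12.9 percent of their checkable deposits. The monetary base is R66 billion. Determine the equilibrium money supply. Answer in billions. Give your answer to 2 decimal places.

R187.69 billion

The money multiplier is m = (1 + c) / (rr + e + c) = (1 + 0.129) / (0.178 + 0.09 + 0.129) ≈ 2.84383.
So M = m × MB = 2.84383 × 66 ≈ 187.6928 billion.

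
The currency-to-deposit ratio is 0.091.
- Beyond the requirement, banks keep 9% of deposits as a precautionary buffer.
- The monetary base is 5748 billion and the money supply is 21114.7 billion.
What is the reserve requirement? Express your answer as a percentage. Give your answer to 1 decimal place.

11.6%

Using m = M/MB = 21114.7/5748 ≈ 3.673399. Since m = (1 + c)/(c + rr + e), the denominator satisfies c + rr + e = (1 + c)/m = (1 + 0.091) / 3.673399 ≈ 0.297000.
With c = 0.091 and e = 0.09, the reserve requirement is 0.297000 − 0.091 − 0.09 = 0.116.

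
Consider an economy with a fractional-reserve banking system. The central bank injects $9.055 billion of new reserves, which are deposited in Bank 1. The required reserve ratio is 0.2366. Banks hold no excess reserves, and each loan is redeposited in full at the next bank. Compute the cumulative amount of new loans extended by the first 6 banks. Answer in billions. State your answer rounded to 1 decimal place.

Bank i lends (1 − rr)^i of the original deposit: Bank 1 lends 9.055·0.7634 ≈ 6.9126, Bank 2 lends 9.055·0.7634² ≈ 5.2771, and so on.
Summing a geometric series: total = 9.055·[0.7634·(1 − 0.7634^6) / (1 − 0.7634)] ≈ 23.4335 billion.

$23.4 billion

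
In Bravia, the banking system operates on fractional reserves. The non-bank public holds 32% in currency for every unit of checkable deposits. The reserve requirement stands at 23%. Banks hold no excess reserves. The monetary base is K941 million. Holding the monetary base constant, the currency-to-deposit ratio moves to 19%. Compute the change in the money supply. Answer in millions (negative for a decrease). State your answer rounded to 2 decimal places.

Initially m₁ = (1 + 0.32) / (0.23 + 0.32) = 2.4, so M₁ = 2.4 × 941 = 2258.4 million.
After the change m₂ = (1 + 0.19) / (0.23 + 0.19) ≈ 2.833333, so M₂ = 2.833333 × 941 ≈ 2666.1664 million.
ΔM = M₂ − M₁ = 2666.1664 − 2258.4 = 407.7664 million.

K407.77 million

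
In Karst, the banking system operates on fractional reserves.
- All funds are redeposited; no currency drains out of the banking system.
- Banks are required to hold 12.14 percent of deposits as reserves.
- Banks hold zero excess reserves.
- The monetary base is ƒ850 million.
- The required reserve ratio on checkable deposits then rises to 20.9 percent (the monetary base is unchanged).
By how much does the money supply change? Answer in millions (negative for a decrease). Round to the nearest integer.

-2935 million

Initially m₁ = 1 / (0.1214) ≈ 8.2372, so M₁ = 8.2372 × 850 = 7001.62 million.
After the change m₂ = 1 / (0.209) ≈ 4.7847, so M₂ = 4.7847 × 850 = 4066.995 million.
ΔM = M₂ − M₁ = 4066.995 − 7001.62 = -2934.625 million.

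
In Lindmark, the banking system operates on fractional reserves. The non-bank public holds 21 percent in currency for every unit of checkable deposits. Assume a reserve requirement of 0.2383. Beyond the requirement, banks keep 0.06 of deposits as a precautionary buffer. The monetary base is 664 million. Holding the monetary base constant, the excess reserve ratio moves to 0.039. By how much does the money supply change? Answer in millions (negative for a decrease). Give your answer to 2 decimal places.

Initially m₁ = (1 + 0.21) / (0.2383 + 0.06 + 0.21) ≈ 2.380484, so M₁ = 2.380484 × 664 ≈ 1580.6414 million.
After the change m₂ = (1 + 0.21) / (0.2383 + 0.039 + 0.21) ≈ 2.483070, so M₂ = 2.483070 × 664 ≈ 1648.7585 million.
ΔM = M₂ − M₁ = 1648.7585 − 1580.6414 = 68.1171 million.

68.12 million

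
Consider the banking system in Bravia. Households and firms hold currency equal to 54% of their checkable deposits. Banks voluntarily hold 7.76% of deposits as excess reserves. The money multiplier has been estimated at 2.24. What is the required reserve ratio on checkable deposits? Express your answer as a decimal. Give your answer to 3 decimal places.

0.070

Using m = 2.24. Since m = (1 + c)/(c + rr + e), the denominator satisfies c + rr + e = (1 + c)/m = (1 + 0.54) / 2.24 = 0.687500.
With c = 0.54 and e = 0.0776, the required reserve ratio on checkable deposits is 0.687500 − 0.54 − 0.0776 = 0.0699.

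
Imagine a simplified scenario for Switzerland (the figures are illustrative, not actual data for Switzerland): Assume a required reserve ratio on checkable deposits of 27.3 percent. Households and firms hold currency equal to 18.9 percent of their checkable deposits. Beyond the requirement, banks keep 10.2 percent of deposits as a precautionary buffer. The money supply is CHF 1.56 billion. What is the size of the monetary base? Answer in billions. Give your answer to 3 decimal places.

CHF 0.740 billion

The money multiplier is m = (1 + c) / (rr + e + c) = (1 + 0.189) / (0.273 + 0.102 + 0.189) ≈ 2.10816.
MB = M / m = 1.56 / 2.10816 ≈ 0.74 billion.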